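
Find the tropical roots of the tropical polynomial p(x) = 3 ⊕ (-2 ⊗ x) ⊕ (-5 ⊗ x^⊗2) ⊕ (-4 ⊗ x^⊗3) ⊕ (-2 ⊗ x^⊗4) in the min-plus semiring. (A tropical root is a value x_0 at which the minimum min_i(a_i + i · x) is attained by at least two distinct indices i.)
Roots: {-2, -1, 3, 5}

Each tropical root is a break point of the lower envelope of the lines y = a_i + i · x (there are 5 lines, with slopes 0, 1, ..., 4). Only the lines that attain the minimum somewhere contribute to roots; other lines are dominated. Here the surviving (envelope) indices are i = 4, i = 3, i = 2, i = 1, i = 0.
Intersections between consecutive envelope lines give the roots: for adjacent envelope indices i < j the intersection is x = (a_i − a_j) / (j − i). Reading off the sorted break points: {-2, -1, 3, 5}.
Verification: at each break x_0, at least two indices attain the minimum of min_i(a_i + i · x_0).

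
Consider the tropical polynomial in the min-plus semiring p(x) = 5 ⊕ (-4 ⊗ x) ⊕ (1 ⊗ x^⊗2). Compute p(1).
p(1) = -3

A tropical monomial a ⊗ x^⊗i evaluates to a + i · x. Evaluating each term at x = 1:
  Term 0 contributes 5 + 0 · 1 = 5
  Term 1 contributes -4 + 1 · 1 = -3
  Term 2 contributes 1 + 2 · 1 = 3
p(1) = ⊕ of these = min[5, -3, 3] = -3.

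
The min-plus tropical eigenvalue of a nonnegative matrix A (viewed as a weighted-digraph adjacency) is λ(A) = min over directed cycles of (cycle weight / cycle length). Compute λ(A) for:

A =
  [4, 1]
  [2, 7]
λ(A) = 3/2

Enumerate directed cycles and compute their means (weight / length). Sample:
  cycle 0 → 0: weight = 4, length = 1, mean = 4/1 ≈ 4.000
  cycle 1 → 1: weight = 7, length = 1, mean = 7/1 ≈ 7.000
  cycle 0 → 1 → 0: weight = 3, length = 2, mean = 3/2 ≈ 1.500
  cycle 1 → 0 → 1: weight = 3, length = 2, mean = 3/2 ≈ 1.500
Minimum mean = 1.500, attained e.g. along the cycle 0 → 1 → 0 with weight 3 and length 2. So λ(A) = 3/2 = 3/2.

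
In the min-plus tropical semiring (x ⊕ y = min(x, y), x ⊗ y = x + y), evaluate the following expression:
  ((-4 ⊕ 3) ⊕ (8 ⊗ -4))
((-4 ⊕ 3) ⊕ (8 ⊗ -4)) = -4

Expand innermost to outermost. Recall ⊕ takes the minimum of its arguments and ⊗ takes their sum. Working out the expression ((-4 ⊕ 3) ⊕ (8 ⊗ -4)) gives -4.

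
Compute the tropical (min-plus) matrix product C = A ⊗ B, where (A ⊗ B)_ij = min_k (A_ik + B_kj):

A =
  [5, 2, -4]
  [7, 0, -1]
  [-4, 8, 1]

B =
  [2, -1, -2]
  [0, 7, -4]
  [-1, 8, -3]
A ⊗ B =
  [-5, 4, -7]
  [-2, 6, -4]
  [-2, -5, -6]

Apply the min-plus product entry-by-entry:
  C[0][0] = min over k of (A[0][0] + B[0][0] = 5 + 2 = 7, A[0][1] + B[1][0] = 2 + 0 = 2, A[0][2] + B[2][0] = -4 + -1 = -5) = -5 (attained at k = 2)
  C[0][1] = min over k of (A[0][0] + B[0][1] = 5 + -1 = 4, A[0][1] + B[1][1] = 2 + 7 = 9, A[0][2] + B[2][1] = -4 + 8 = 4) = 4 (attained at k = 0)
  C[0][2] = min over k of (A[0][0] + B[0][2] = 5 + -2 = 3, A[0][1] + B[1][2] = 2 + -4 = -2, A[0][2] + B[2][2] = -4 + -3 = -7) = -7 (attained at k = 2)
  C[1][0] = min over k of (A[1][0] + B[0][0] = 7 + 2 = 9, A[1][1] + B[1][0] = 0 + 0 = 0, A[1][2] + B[2][0] = -1 + -1 = -2) = -2 (attained at k = 2)
  C[1][1] = min over k of (A[1][0] + B[0][1] = 7 + -1 = 6, A[1][1] + B[1][1] = 0 + 7 = 7, A[1][2] + B[2][1] = -1 + 8 = 7) = 6 (attained at k = 0)
  C[1][2] = min over k of (A[1][0] + B[0][2] = 7 + -2 = 5, A[1][1] + B[1][2] = 0 + -4 = -4, A[1][2] + B[2][2] = -1 + -3 = -4) = -4 (attained at k = 1)
  C[2][0] = min over k of (A[2][0] + B[0][0] = -4 + 2 = -2, A[2][1] + B[1][0] = 8 + 0 = 8, A[2][2] + B[2][0] = 1 + -1 = 0) = -2 (attained at k = 0)
  C[2][1] = min over k of (A[2][0] + B[0][1] = -4 + -1 = -5, A[2][1] + B[1][1] = 8 + 7 = 15, A[2][2] + B[2][1] = 1 + 8 = 9) = -5 (attained at k = 0)
  C[2][2] = min over k of (A[2][0] + B[0][2] = -4 + -2 = -6, A[2][1] + B[1][2] = 8 + -4 = 4, A[2][2] + B[2][2] = 1 + -3 = -2) = -6 (attained at k = 0)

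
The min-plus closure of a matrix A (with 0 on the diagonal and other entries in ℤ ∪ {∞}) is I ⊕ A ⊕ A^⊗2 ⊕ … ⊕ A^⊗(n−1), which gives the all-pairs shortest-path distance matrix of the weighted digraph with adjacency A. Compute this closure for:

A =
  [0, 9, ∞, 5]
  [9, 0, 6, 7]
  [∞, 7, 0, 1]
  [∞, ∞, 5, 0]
Closure =
  [0, 9, 10, 5]
  [9, 0, 6, 7]
  [16, 7, 0, 1]
  [21, 12, 5, 0]

This is the Floyd-Warshall all-pairs shortest-path computation. For each intermediate vertex k = 0, 1, …, 3, update dist[i][j] ← min(dist[i][j], dist[i][k] + dist[k][j]). The final matrix gives, for each (i, j), the minimum total weight of any directed path from i to j (possibly empty when i = j).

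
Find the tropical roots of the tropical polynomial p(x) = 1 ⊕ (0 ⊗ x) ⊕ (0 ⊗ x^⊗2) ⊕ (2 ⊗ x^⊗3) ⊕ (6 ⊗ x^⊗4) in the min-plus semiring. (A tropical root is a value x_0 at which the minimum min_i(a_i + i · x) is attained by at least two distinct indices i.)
Roots: {-4, -2, 0, 1}

Each tropical root is a break point of the lower envelope of the lines y = a_i + i · x (there are 5 lines, with slopes 0, 1, ..., 4). Only the lines that attain the minimum somewhere contribute to roots; other lines are dominated. Here the surviving (envelope) indices are i = 4, i = 3, i = 2, i = 1, i = 0.
Intersections between consecutive envelope lines give the roots: for adjacent envelope indices i < j the intersection is x = (a_i − a_j) / (j − i). Reading off the sorted break points: {-4, -2, 0, 1}.
Verification: at each break x_0, at least two indices attain the minimum of min_i(a_i + i · x_0).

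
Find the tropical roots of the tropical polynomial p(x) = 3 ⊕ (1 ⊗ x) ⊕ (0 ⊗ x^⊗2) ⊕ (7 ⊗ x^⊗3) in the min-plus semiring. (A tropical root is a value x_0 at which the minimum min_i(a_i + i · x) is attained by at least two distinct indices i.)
Roots: {-7, 1, 2}

Each tropical root is a break point of the lower envelope of the lines y = a_i + i · x (there are 4 lines, with slopes 0, 1, ..., 3). Only the lines that attain the minimum somewhere contribute to roots; other lines are dominated. Here the surviving (envelope) indices are i = 3, i = 2, i = 1, i = 0.
Intersections between consecutive envelope lines give the roots: for adjacent envelope indices i < j the intersection is x = (a_i − a_j) / (j − i). Reading off the sorted break points: {-7, 1, 2}.
Verification: at each break x_0, at least two indices attain the minimum of min_i(a_i + i · x_0).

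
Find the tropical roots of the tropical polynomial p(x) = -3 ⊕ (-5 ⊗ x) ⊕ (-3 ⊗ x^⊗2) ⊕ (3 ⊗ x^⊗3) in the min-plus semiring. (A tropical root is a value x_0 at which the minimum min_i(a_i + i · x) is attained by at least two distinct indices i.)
Roots: {-6, -2, 2}

Each tropical root is a break point of the lower envelope of the lines y = a_i + i · x (there are 4 lines, with slopes 0, 1, ..., 3). Only the lines that attain the minimum somewhere contribute to roots; other lines are dominated. Here the surviving (envelope) indices are i = 3, i = 2, i = 1, i = 0.
Intersections between consecutive envelope lines give the roots: for adjacent envelope indices i < j the intersection is x = (a_i − a_j) / (j − i). Reading off the sorted break points: {-6, -2, 2}.
Verification: at each break x_0, at least two indices attain the minimum of min_i(a_i + i · x_0).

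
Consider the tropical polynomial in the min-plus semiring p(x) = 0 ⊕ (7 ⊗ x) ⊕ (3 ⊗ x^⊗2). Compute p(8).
p(8) = 0

A tropical monomial a ⊗ x^⊗i evaluates to a + i · x. Evaluating each term at x = 8:
  Term 0 contributes 0 + 0 · 8 = 0
  Term 1 contributes 7 + 1 · 8 = 15
  Term 2 contributes 3 + 2 · 8 = 19
p(8) = ⊕ of these = min[0, 15, 19] = 0.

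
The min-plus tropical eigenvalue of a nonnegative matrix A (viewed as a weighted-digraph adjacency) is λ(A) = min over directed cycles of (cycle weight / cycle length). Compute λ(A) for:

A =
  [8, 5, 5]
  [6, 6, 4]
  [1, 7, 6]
λ(A) = 3

Enumerate directed cycles and compute their means (weight / length). Sample:
  cycle 0 → 0: weight = 8, length = 1, mean = 8/1 ≈ 8.000
  cycle 1 → 1: weight = 6, length = 1, mean = 6/1 ≈ 6.000
  cycle 2 → 2: weight = 6, length = 1, mean = 6/1 ≈ 6.000
  cycle 0 → 1 → 0: weight = 11, length = 2, mean = 11/2 ≈ 5.500
  cycle 0 → 2 → 0: weight = 6, length = 2, mean = 6/2 ≈ 3.000
  cycle 1 → 0 → 1: weight = 11, length = 2, mean = 11/2 ≈ 5.500
Minimum mean = 3.000, attained e.g. along the cycle 0 → 2 → 0 with weight 6 and length 2. So λ(A) = 6/2 = 3.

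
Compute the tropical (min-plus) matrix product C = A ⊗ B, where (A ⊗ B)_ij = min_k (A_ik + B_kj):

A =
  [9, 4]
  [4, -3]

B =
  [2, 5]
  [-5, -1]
A ⊗ B =
  [-1, 3]
  [-8, -4]

Apply the min-plus product entry-by-entry:
  C[0][0] = min over k of (A[0][0] + B[0][0] = 9 + 2 = 11, A[0][1] + B[1][0] = 4 + -5 = -1) = -1 (attained at k = 1)
  C[0][1] = min over k of (A[0][0] + B[0][1] = 9 + 5 = 14, A[0][1] + B[1][1] = 4 + -1 = 3) = 3 (attained at k = 1)
  C[1][0] = min over k of (A[1][0] + B[0][0] = 4 + 2 = 6, A[1][1] + B[1][0] = -3 + -5 = -8) = -8 (attained at k = 1)
  C[1][1] = min over k of (A[1][0] + B[0][1] = 4 + 5 = 9, A[1][1] + B[1][1] = -3 + -1 = -4) = -4 (attained at k = 1)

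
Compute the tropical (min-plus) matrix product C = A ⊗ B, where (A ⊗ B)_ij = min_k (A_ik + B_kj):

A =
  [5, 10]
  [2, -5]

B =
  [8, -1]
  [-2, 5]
A ⊗ B =
  [8, 4]
  [-7, 0]

Apply the min-plus product entry-by-entry:
  C[0][0] = min over k of (A[0][0] + B[0][0] = 5 + 8 = 13, A[0][1] + B[1][0] = 10 + -2 = 8) = 8 (attained at k = 1)
  C[0][1] = min over k of (A[0][0] + B[0][1] = 5 + -1 = 4, A[0][1] + B[1][1] = 10 + 5 = 15) = 4 (attained at k = 0)
  C[1][0] = min over k of (A[1][0] + B[0][0] = 2 + 8 = 10, A[1][1] + B[1][0] = -5 + -2 = -7) = -7 (attained at k = 1)
  C[1][1] = min over k of (A[1][0] + B[0][1] = 2 + -1 = 1, A[1][1] + B[1][1] = -5 + 5 = 0) = 0 (attained at k = 1)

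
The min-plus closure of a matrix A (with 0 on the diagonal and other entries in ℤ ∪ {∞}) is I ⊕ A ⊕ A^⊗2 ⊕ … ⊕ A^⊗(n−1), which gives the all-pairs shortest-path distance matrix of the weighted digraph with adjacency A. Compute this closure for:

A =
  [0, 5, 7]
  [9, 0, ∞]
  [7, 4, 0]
Closure =
  [0, 5, 7]
  [9, 0, 16]
  [7, 4, 0]

This is the Floyd-Warshall all-pairs shortest-path computation. For each intermediate vertex k = 0, 1, …, 2, update dist[i][j] ← min(dist[i][j], dist[i][k] + dist[k][j]). The final matrix gives, for each (i, j), the minimum total weight of any directed path from i to j (possibly empty when i = j).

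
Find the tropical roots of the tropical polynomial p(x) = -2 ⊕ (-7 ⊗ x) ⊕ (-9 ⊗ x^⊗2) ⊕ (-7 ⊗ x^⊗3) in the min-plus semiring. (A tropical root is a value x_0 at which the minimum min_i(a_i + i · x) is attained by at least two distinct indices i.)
Roots: {-2, 2, 5}

Each tropical root is a break point of the lower envelope of the lines y = a_i + i · x (there are 4 lines, with slopes 0, 1, ..., 3). Only the lines that attain the minimum somewhere contribute to roots; other lines are dominated. Here the surviving (envelope) indices are i = 3, i = 2, i = 1, i = 0.
Intersections between consecutive envelope lines give the roots: for adjacent envelope indices i < j the intersection is x = (a_i − a_j) / (j − i). Reading off the sorted break points: {-2, 2, 5}.
Verification: at each break x_0, at least two indices attain the minimum of min_i(a_i + i · x_0).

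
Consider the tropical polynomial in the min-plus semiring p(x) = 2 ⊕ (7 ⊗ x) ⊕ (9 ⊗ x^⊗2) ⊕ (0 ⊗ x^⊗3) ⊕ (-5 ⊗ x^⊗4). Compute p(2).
p(2) = 2

A tropical monomial a ⊗ x^⊗i evaluates to a + i · x. Evaluating each term at x = 2:
  Term 0 contributes 2 + 0 · 2 = 2
  Term 1 contributes 7 + 1 · 2 = 9
  Term 2 contributes 9 + 2 · 2 = 13
  Term 3 contributes 0 + 3 · 2 = 6
  Term 4 contributes -5 + 4 · 2 = 3
p(2) = ⊕ of these = min[2, 9, 13, 6, 3] = 2.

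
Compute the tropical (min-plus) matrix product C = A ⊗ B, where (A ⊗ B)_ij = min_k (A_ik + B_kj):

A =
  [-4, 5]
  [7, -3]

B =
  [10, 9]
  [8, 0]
A ⊗ B =
  [6, 5]
  [5, -3]

Apply the min-plus product entry-by-entry:
  C[0][0] = min over k of (A[0][0] + B[0][0] = -4 + 10 = 6, A[0][1] + B[1][0] = 5 + 8 = 13) = 6 (attained at k = 0)
  C[0][1] = min over k of (A[0][0] + B[0][1] = -4 + 9 = 5, A[0][1] + B[1][1] = 5 + 0 = 5) = 5 (attained at k = 0)
  C[1][0] = min over k of (A[1][0] + B[0][0] = 7 + 10 = 17, A[1][1] + B[1][0] = -3 + 8 = 5) = 5 (attained at k = 1)
  C[1][1] = min over k of (A[1][0] + B[0][1] = 7 + 9 = 16, A[1][1] + B[1][1] = -3 + 0 = -3) = -3 (attained at k = 1)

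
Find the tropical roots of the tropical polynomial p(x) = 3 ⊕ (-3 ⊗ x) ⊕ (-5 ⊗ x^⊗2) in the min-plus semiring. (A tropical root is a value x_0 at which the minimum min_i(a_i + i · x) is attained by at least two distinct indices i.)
Roots: {2, 6}

Each tropical root is a break point of the lower envelope of the lines y = a_i + i · x (there are 3 lines, with slopes 0, 1, ..., 2). Only the lines that attain the minimum somewhere contribute to roots; other lines are dominated. Here the surviving (envelope) indices are i = 2, i = 1, i = 0.
Intersections between consecutive envelope lines give the roots: for adjacent envelope indices i < j the intersection is x = (a_i − a_j) / (j − i). Reading off the sorted break points: {2, 6}.
Verification: at each break x_0, at least two indices attain the minimum of min_i(a_i + i · x_0).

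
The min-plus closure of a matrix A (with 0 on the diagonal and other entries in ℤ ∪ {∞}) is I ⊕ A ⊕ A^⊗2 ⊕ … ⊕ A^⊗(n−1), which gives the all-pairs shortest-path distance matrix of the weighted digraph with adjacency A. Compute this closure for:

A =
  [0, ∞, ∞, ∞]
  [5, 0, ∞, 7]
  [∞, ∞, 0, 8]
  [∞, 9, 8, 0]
Closure =
  [0, ∞, ∞, ∞]
  [5, 0, 15, 7]
  [22, 17, 0, 8]
  [14, 9, 8, 0]

This is the Floyd-Warshall all-pairs shortest-path computation. For each intermediate vertex k = 0, 1, …, 3, update dist[i][j] ← min(dist[i][j], dist[i][k] + dist[k][j]). The final matrix gives, for each (i, j), the minimum total weight of any directed path from i to j (possibly empty when i = j).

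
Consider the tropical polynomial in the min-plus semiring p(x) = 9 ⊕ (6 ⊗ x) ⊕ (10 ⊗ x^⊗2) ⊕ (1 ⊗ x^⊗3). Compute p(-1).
p(-1) = -2

A tropical monomial a ⊗ x^⊗i evaluates to a + i · x. Evaluating each term at x = -1:
  Term 0 contributes 9 + 0 · -1 = 9
  Term 1 contributes 6 + 1 · -1 = 5
  Term 2 contributes 10 + 2 · -1 = 8
  Term 3 contributes 1 + 3 · -1 = -2
p(-1) = ⊕ of these = min[9, 5, 8, -2] = -2.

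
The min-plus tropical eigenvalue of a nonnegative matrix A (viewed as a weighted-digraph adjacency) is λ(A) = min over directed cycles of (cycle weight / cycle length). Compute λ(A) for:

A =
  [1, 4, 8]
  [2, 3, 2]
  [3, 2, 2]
λ(A) = 1

Enumerate directed cycles and compute their means (weight / length). Sample:
  cycle 0 → 0: weight = 1, length = 1, mean = 1/1 ≈ 1.000
  cycle 1 → 1: weight = 3, length = 1, mean = 3/1 ≈ 3.000
  cycle 2 → 2: weight = 2, length = 1, mean = 2/1 ≈ 2.000
  cycle 0 → 1 → 0: weight = 6, length = 2, mean = 6/2 ≈ 3.000
  cycle 0 → 2 → 0: weight = 11, length = 2, mean = 11/2 ≈ 5.500
  cycle 1 → 0 → 1: weight = 6, length = 2, mean = 6/2 ≈ 3.000
Minimum mean = 1.000, attained e.g. along the cycle 0 → 0 with weight 1 and length 1. So λ(A) = 1/1 = 1.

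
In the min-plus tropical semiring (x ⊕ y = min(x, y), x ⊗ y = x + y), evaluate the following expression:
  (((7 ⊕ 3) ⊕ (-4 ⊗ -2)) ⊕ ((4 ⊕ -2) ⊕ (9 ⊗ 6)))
(((7 ⊕ 3) ⊕ (-4 ⊗ -2)) ⊕ ((4 ⊕ -2) ⊕ (9 ⊗ 6))) = -6

Expand innermost to outermost. Recall ⊕ takes the minimum of its arguments and ⊗ takes their sum. Working out the expression (((7 ⊕ 3) ⊕ (-4 ⊗ -2)) ⊕ ((4 ⊕ -2) ⊕ (9 ⊗ 6))) gives -6.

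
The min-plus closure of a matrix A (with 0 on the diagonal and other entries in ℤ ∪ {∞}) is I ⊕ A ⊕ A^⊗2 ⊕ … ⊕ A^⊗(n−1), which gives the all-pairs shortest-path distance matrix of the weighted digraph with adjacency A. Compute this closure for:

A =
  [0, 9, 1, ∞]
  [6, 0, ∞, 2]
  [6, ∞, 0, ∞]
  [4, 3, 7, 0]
Closure =
  [0, 9, 1, 11]
  [6, 0, 7, 2]
  [6, 15, 0, 17]
  [4, 3, 5, 0]

This is the Floyd-Warshall all-pairs shortest-path computation. For each intermediate vertex k = 0, 1, …, 3, update dist[i][j] ← min(dist[i][j], dist[i][k] + dist[k][j]). The final matrix gives, for each (i, j), the minimum total weight of any directed path from i to j (possibly empty when i = j).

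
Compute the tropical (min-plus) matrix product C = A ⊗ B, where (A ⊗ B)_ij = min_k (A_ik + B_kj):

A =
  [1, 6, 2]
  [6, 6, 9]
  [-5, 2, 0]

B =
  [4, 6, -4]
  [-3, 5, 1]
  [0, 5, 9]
A ⊗ B =
  [2, 7, -3]
  [3, 11, 2]
  [-1, 1, -9]

Apply the min-plus product entry-by-entry:
  C[0][0] = min over k of (A[0][0] + B[0][0] = 1 + 4 = 5, A[0][1] + B[1][0] = 6 + -3 = 3, A[0][2] + B[2][0] = 2 + 0 = 2) = 2 (attained at k = 2)
  C[0][1] = min over k of (A[0][0] + B[0][1] = 1 + 6 = 7, A[0][1] + B[1][1] = 6 + 5 = 11, A[0][2] + B[2][1] = 2 + 5 = 7) = 7 (attained at k = 0)
  C[0][2] = min over k of (A[0][0] + B[0][2] = 1 + -4 = -3, A[0][1] + B[1][2] = 6 + 1 = 7, A[0][2] + B[2][2] = 2 + 9 = 11) = -3 (attained at k = 0)
  C[1][0] = min over k of (A[1][0] + B[0][0] = 6 + 4 = 10, A[1][1] + B[1][0] = 6 + -3 = 3, A[1][2] + B[2][0] = 9 + 0 = 9) = 3 (attained at k = 1)
  C[1][1] = min over k of (A[1][0] + B[0][1] = 6 + 6 = 12, A[1][1] + B[1][1] = 6 + 5 = 11, A[1][2] + B[2][1] = 9 + 5 = 14) = 11 (attained at k = 1)
  C[1][2] = min over k of (A[1][0] + B[0][2] = 6 + -4 = 2, A[1][1] + B[1][2] = 6 + 1 = 7, A[1][2] + B[2][2] = 9 + 9 = 18) = 2 (attained at k = 0)
  C[2][0] = min over k of (A[2][0] + B[0][0] = -5 + 4 = -1, A[2][1] + B[1][0] = 2 + -3 = -1, A[2][2] + B[2][0] = 0 + 0 = 0) = -1 (attained at k = 0)
  C[2][1] = min over k of (A[2][0] + B[0][1] = -5 + 6 = 1, A[2][1] + B[1][1] = 2 + 5 = 7, A[2][2] + B[2][1] = 0 + 5 = 5) = 1 (attained at k = 0)
  C[2][2] = min over k of (A[2][0] + B[0][2] = -5 + -4 = -9, A[2][1] + B[1][2] = 2 + 1 = 3, A[2][2] + B[2][2] = 0 + 9 = 9) = -9 (attained at k = 0)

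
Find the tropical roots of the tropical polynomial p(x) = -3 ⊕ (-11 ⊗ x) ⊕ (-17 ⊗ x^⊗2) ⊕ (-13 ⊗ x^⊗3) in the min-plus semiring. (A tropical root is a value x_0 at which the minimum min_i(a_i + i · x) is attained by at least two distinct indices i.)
Roots: {-4, 6, 8}

Each tropical root is a break point of the lower envelope of the lines y = a_i + i · x (there are 4 lines, with slopes 0, 1, ..., 3). Only the lines that attain the minimum somewhere contribute to roots; other lines are dominated. Here the surviving (envelope) indices are i = 3, i = 2, i = 1, i = 0.
Intersections between consecutive envelope lines give the roots: for adjacent envelope indices i < j the intersection is x = (a_i − a_j) / (j − i). Reading off the sorted break points: {-4, 6, 8}.
Verification: at each break x_0, at least two indices attain the minimum of min_i(a_i + i · x_0).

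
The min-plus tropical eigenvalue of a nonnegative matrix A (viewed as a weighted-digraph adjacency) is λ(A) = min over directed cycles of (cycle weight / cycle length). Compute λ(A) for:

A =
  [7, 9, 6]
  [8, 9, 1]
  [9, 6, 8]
λ(A) = 7/2

Enumerate directed cycles and compute their means (weight / length). Sample:
  cycle 0 → 0: weight = 7, length = 1, mean = 7/1 ≈ 7.000
  cycle 1 → 1: weight = 9, length = 1, mean = 9/1 ≈ 9.000
  cycle 2 → 2: weight = 8, length = 1, mean = 8/1 ≈ 8.000
  cycle 0 → 1 → 0: weight = 17, length = 2, mean = 17/2 ≈ 8.500
  cycle 0 → 2 → 0: weight = 15, length = 2, mean = 15/2 ≈ 7.500
  cycle 1 → 0 → 1: weight = 17, length = 2, mean = 17/2 ≈ 8.500
Minimum mean = 3.500, attained e.g. along the cycle 1 → 2 → 1 with weight 7 and length 2. So λ(A) = 7/2 = 7/2.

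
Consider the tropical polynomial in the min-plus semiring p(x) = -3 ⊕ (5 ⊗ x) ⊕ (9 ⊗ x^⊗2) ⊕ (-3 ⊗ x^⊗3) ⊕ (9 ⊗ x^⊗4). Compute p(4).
p(4) = -3

A tropical monomial a ⊗ x^⊗i evaluates to a + i · x. Evaluating each term at x = 4:
  Term 0 contributes -3 + 0 · 4 = -3
  Term 1 contributes 5 + 1 · 4 = 9
  Term 2 contributes 9 + 2 · 4 = 17
  Term 3 contributes -3 + 3 · 4 = 9
  Term 4 contributes 9 + 4 · 4 = 25
p(4) = ⊕ of these = min[-3, 9, 17, 9, 25] = -3.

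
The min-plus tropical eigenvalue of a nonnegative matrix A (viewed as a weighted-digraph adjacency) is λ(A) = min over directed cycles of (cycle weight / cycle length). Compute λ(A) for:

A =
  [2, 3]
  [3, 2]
λ(A) = 2

Enumerate directed cycles and compute their means (weight / length). Sample:
  cycle 0 → 0: weight = 2, length = 1, mean = 2/1 ≈ 2.000
  cycle 1 → 1: weight = 2, length = 1, mean = 2/1 ≈ 2.000
  cycle 0 → 1 → 0: weight = 6, length = 2, mean = 6/2 ≈ 3.000
  cycle 1 → 0 → 1: weight = 6, length = 2, mean = 6/2 ≈ 3.000
Minimum mean = 2.000, attained e.g. along the cycle 0 → 0 with weight 2 and length 1. So λ(A) = 2/1 = 2.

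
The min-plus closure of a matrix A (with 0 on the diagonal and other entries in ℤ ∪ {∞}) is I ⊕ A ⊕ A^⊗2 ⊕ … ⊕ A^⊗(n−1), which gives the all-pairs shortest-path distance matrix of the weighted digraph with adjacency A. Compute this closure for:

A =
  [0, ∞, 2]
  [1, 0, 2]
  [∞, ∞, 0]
Closure =
  [0, ∞, 2]
  [1, 0, 2]
  [∞, ∞, 0]

This is the Floyd-Warshall all-pairs shortest-path computation. For each intermediate vertex k = 0, 1, …, 2, update dist[i][j] ← min(dist[i][j], dist[i][k] + dist[k][j]). The final matrix gives, for each (i, j), the minimum total weight of any directed path from i to j (possibly empty when i = j).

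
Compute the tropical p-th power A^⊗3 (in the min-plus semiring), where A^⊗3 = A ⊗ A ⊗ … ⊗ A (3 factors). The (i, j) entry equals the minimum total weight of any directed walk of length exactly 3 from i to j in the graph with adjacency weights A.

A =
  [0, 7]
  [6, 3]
A^⊗3 =
  [0, 7]
  [6, 9]

Each entry (A^⊗3)_ij equals the minimum over all length-3 walks i = v_0 → v_1 → … → v_3 = j of Σ_t A[v_t][v_{t+1}]. For example, for (i, j) = (0, 1) we minimise over 4 possible intermediate vertex sequences; the minimum is 7, attained along the walk 0 → 0 → 0 → 1.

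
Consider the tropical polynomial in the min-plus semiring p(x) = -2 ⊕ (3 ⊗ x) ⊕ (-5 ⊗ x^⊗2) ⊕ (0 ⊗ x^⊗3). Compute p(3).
p(3) = -2

A tropical monomial a ⊗ x^⊗i evaluates to a + i · x. Evaluating each term at x = 3:
  Term 0 contributes -2 + 0 · 3 = -2
  Term 1 contributes 3 + 1 · 3 = 6
  Term 2 contributes -5 + 2 · 3 = 1
  Term 3 contributes 0 + 3 · 3 = 9
p(3) = ⊕ of these = min[-2, 6, 1, 9] = -2.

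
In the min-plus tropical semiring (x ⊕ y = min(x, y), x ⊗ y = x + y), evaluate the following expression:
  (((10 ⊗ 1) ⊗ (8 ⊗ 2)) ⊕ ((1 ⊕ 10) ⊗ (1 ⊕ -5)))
(((10 ⊗ 1) ⊗ (8 ⊗ 2)) ⊕ ((1 ⊕ 10) ⊗ (1 ⊕ -5))) = -4

Expand innermost to outermost. Recall ⊕ takes the minimum of its arguments and ⊗ takes their sum. Working out the expression (((10 ⊗ 1) ⊗ (8 ⊗ 2)) ⊕ ((1 ⊕ 10) ⊗ (1 ⊕ -5))) gives -4.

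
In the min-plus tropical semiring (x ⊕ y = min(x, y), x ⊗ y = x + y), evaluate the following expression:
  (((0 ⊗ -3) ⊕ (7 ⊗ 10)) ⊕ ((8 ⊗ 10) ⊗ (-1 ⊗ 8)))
(((0 ⊗ -3) ⊕ (7 ⊗ 10)) ⊕ ((8 ⊗ 10) ⊗ (-1 ⊗ 8))) = -3

Expand innermost to outermost. Recall ⊕ takes the minimum of its arguments and ⊗ takes their sum. Working out the expression (((0 ⊗ -3) ⊕ (7 ⊗ 10)) ⊕ ((8 ⊗ 10) ⊗ (-1 ⊗ 8))) gives -3.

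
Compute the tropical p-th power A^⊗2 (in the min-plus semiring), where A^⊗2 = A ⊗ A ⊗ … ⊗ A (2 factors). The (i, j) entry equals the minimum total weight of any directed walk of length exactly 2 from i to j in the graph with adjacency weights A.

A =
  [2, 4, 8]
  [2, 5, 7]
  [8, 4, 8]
A^⊗2 =
  [4, 6, 10]
  [4, 6, 10]
  [6, 9, 11]

Each entry (A^⊗2)_ij equals the minimum over all length-2 walks i = v_0 → v_1 → … → v_2 = j of Σ_t A[v_t][v_{t+1}]. For example, for (i, j) = (0, 2) we minimise over 3 possible intermediate vertex sequences; the minimum is 10, attained along the walk 0 → 0 → 2.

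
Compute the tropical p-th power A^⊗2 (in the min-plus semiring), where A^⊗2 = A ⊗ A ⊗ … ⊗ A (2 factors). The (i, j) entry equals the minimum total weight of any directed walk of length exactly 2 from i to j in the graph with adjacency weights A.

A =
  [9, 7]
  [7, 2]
A^⊗2 =
  [14, 9]
  [9, 4]

Each entry (A^⊗2)_ij equals the minimum over all length-2 walks i = v_0 → v_1 → … → v_2 = j of Σ_t A[v_t][v_{t+1}]. For example, for (i, j) = (0, 1) we minimise over 2 possible intermediate vertex sequences; the minimum is 9, attained along the walk 0 → 1 → 1.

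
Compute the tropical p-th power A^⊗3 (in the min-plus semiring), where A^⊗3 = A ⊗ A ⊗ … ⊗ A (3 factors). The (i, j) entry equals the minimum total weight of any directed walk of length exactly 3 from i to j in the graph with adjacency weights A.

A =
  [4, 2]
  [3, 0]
A^⊗3 =
  [5, 2]
  [3, 0]

Each entry (A^⊗3)_ij equals the minimum over all length-3 walks i = v_0 → v_1 → … → v_3 = j of Σ_t A[v_t][v_{t+1}]. For example, for (i, j) = (0, 1) we minimise over 4 possible intermediate vertex sequences; the minimum is 2, attained along the walk 0 → 1 → 1 → 1.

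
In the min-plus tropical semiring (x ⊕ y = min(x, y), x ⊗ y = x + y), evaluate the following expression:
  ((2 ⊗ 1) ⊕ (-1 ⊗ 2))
((2 ⊗ 1) ⊕ (-1 ⊗ 2)) = 1

Expand innermost to outermost. Recall ⊕ takes the minimum of its arguments and ⊗ takes their sum. Working out the expression ((2 ⊗ 1) ⊕ (-1 ⊗ 2)) gives 1.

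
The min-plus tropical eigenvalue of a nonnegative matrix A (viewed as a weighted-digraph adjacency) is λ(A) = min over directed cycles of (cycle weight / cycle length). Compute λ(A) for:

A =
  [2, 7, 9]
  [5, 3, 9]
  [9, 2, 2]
λ(A) = 2

Enumerate directed cycles and compute their means (weight / length). Sample:
  cycle 0 → 0: weight = 2, length = 1, mean = 2/1 ≈ 2.000
  cycle 1 → 1: weight = 3, length = 1, mean = 3/1 ≈ 3.000
  cycle 2 → 2: weight = 2, length = 1, mean = 2/1 ≈ 2.000
  cycle 0 → 1 → 0: weight = 12, length = 2, mean = 12/2 ≈ 6.000
  cycle 0 → 2 → 0: weight = 18, length = 2, mean = 18/2 ≈ 9.000
  cycle 1 → 0 → 1: weight = 12, length = 2, mean = 12/2 ≈ 6.000
Minimum mean = 2.000, attained e.g. along the cycle 0 → 0 with weight 2 and length 1. So λ(A) = 2/1 = 2.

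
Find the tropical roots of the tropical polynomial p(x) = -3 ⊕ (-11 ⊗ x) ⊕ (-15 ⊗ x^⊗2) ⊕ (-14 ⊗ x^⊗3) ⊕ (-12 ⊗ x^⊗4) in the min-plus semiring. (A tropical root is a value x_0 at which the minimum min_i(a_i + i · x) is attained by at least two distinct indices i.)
Roots: {-2, -1, 4, 8}

Each tropical root is a break point of the lower envelope of the lines y = a_i + i · x (there are 5 lines, with slopes 0, 1, ..., 4). Only the lines that attain the minimum somewhere contribute to roots; other lines are dominated. Here the surviving (envelope) indices are i = 4, i = 3, i = 2, i = 1, i = 0.
Intersections between consecutive envelope lines give the roots: for adjacent envelope indices i < j the intersection is x = (a_i − a_j) / (j − i). Reading off the sorted break points: {-2, -1, 4, 8}.
Verification: at each break x_0, at least two indices attain the minimum of min_i(a_i + i · x_0).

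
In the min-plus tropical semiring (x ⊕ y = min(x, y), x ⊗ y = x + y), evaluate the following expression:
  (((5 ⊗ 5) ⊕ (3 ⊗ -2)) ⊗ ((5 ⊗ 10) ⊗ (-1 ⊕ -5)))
(((5 ⊗ 5) ⊕ (3 ⊗ -2)) ⊗ ((5 ⊗ 10) ⊗ (-1 ⊕ -5))) = 11

Expand innermost to outermost. Recall ⊕ takes the minimum of its arguments and ⊗ takes their sum. Working out the expression (((5 ⊗ 5) ⊕ (3 ⊗ -2)) ⊗ ((5 ⊗ 10) ⊗ (-1 ⊕ -5))) gives 11.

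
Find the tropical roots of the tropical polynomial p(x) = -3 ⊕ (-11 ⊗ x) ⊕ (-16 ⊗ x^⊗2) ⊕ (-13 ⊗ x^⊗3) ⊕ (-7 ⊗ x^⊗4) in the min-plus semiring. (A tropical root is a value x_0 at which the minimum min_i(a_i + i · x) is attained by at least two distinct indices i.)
Roots: {-6, -3, 5, 8}

Each tropical root is a break point of the lower envelope of the lines y = a_i + i · x (there are 5 lines, with slopes 0, 1, ..., 4). Only the lines that attain the minimum somewhere contribute to roots; other lines are dominated. Here the surviving (envelope) indices are i = 4, i = 3, i = 2, i = 1, i = 0.
Intersections between consecutive envelope lines give the roots: for adjacent envelope indices i < j the intersection is x = (a_i − a_j) / (j − i). Reading off the sorted break points: {-6, -3, 5, 8}.
Verification: at each break x_0, at least two indices attain the minimum of min_i(a_i + i · x_0).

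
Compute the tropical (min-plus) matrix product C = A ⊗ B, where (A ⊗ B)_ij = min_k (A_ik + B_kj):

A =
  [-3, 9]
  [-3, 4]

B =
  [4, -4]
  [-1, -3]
A ⊗ B =
  [1, -7]
  [1, -7]

Apply the min-plus product entry-by-entry:
  C[0][0] = min over k of (A[0][0] + B[0][0] = -3 + 4 = 1, A[0][1] + B[1][0] = 9 + -1 = 8) = 1 (attained at k = 0)
  C[0][1] = min over k of (A[0][0] + B[0][1] = -3 + -4 = -7, A[0][1] + B[1][1] = 9 + -3 = 6) = -7 (attained at k = 0)
  C[1][0] = min over k of (A[1][0] + B[0][0] = -3 + 4 = 1, A[1][1] + B[1][0] = 4 + -1 = 3) = 1 (attained at k = 0)
  C[1][1] = min over k of (A[1][0] + B[0][1] = -3 + -4 = -7, A[1][1] + B[1][1] = 4 + -3 = 1) = -7 (attained at k = 0)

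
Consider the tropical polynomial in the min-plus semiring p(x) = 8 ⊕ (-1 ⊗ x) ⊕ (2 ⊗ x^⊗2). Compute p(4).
p(4) = 3

A tropical monomial a ⊗ x^⊗i evaluates to a + i · x. Evaluating each term at x = 4:
  Term 0 contributes 8 + 0 · 4 = 8
  Term 1 contributes -1 + 1 · 4 = 3
  Term 2 contributes 2 + 2 · 4 = 10
p(4) = ⊕ of these = min[8, 3, 10] = 3.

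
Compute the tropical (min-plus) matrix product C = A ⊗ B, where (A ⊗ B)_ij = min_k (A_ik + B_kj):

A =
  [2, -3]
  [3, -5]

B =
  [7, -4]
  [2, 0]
A ⊗ B =
  [-1, -3]
  [-3, -5]

Apply the min-plus product entry-by-entry:
  C[0][0] = min over k of (A[0][0] + B[0][0] = 2 + 7 = 9, A[0][1] + B[1][0] = -3 + 2 = -1) = -1 (attained at k = 1)
  C[0][1] = min over k of (A[0][0] + B[0][1] = 2 + -4 = -2, A[0][1] + B[1][1] = -3 + 0 = -3) = -3 (attained at k = 1)
  C[1][0] = min over k of (A[1][0] + B[0][0] = 3 + 7 = 10, A[1][1] + B[1][0] = -5 + 2 = -3) = -3 (attained at k = 1)
  C[1][1] = min over k of (A[1][0] + B[0][1] = 3 + -4 = -1, A[1][1] + B[1][1] = -5 + 0 = -5) = -5 (attained at k = 1)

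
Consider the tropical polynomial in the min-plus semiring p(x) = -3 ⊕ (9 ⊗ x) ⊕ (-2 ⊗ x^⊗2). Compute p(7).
p(7) = -3

A tropical monomial a ⊗ x^⊗i evaluates to a + i · x. Evaluating each term at x = 7:
  Term 0 contributes -3 + 0 · 7 = -3
  Term 1 contributes 9 + 1 · 7 = 16
  Term 2 contributes -2 + 2 · 7 = 12
p(7) = ⊕ of these = min[-3, 16, 12] = -3.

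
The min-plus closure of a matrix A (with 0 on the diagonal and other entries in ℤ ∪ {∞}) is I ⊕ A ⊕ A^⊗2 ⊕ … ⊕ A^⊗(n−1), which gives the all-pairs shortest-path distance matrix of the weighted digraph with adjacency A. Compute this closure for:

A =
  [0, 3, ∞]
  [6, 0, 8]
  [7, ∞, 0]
Closure =
  [0, 3, 11]
  [6, 0, 8]
  [7, 10, 0]

This is the Floyd-Warshall all-pairs shortest-path computation. For each intermediate vertex k = 0, 1, …, 2, update dist[i][j] ← min(dist[i][j], dist[i][k] + dist[k][j]). The final matrix gives, for each (i, j), the minimum total weight of any directed path from i to j (possibly empty when i = j).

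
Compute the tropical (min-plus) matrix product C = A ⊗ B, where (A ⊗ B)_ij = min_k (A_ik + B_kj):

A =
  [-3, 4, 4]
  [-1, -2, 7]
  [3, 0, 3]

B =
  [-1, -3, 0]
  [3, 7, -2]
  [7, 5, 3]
A ⊗ B =
  [-4, -6, -3]
  [-2, -4, -4]
  [2, 0, -2]

Apply the min-plus product entry-by-entry:
  C[0][0] = min over k of (A[0][0] + B[0][0] = -3 + -1 = -4, A[0][1] + B[1][0] = 4 + 3 = 7, A[0][2] + B[2][0] = 4 + 7 = 11) = -4 (attained at k = 0)
  C[0][1] = min over k of (A[0][0] + B[0][1] = -3 + -3 = -6, A[0][1] + B[1][1] = 4 + 7 = 11, A[0][2] + B[2][1] = 4 + 5 = 9) = -6 (attained at k = 0)
  C[0][2] = min over k of (A[0][0] + B[0][2] = -3 + 0 = -3, A[0][1] + B[1][2] = 4 + -2 = 2, A[0][2] + B[2][2] = 4 + 3 = 7) = -3 (attained at k = 0)
  C[1][0] = min over k of (A[1][0] + B[0][0] = -1 + -1 = -2, A[1][1] + B[1][0] = -2 + 3 = 1, A[1][2] + B[2][0] = 7 + 7 = 14) = -2 (attained at k = 0)
  C[1][1] = min over k of (A[1][0] + B[0][1] = -1 + -3 = -4, A[1][1] + B[1][1] = -2 + 7 = 5, A[1][2] + B[2][1] = 7 + 5 = 12) = -4 (attained at k = 0)
  C[1][2] = min over k of (A[1][0] + B[0][2] = -1 + 0 = -1, A[1][1] + B[1][2] = -2 + -2 = -4, A[1][2] + B[2][2] = 7 + 3 = 10) = -4 (attained at k = 1)
  C[2][0] = min over k of (A[2][0] + B[0][0] = 3 + -1 = 2, A[2][1] + B[1][0] = 0 + 3 = 3, A[2][2] + B[2][0] = 3 + 7 = 10) = 2 (attained at k = 0)
  C[2][1] = min over k of (A[2][0] + B[0][1] = 3 + -3 = 0, A[2][1] + B[1][1] = 0 + 7 = 7, A[2][2] + B[2][1] = 3 + 5 = 8) = 0 (attained at k = 0)
  C[2][2] = min over k of (A[2][0] + B[0][2] = 3 + 0 = 3, A[2][1] + B[1][2] = 0 + -2 = -2, A[2][2] + B[2][2] = 3 + 3 = 6) = -2 (attained at k = 1)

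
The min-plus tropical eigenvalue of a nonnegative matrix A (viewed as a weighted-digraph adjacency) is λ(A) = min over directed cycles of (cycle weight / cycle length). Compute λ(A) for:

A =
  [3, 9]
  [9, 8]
λ(A) = 3

Enumerate directed cycles and compute their means (weight / length). Sample:
  cycle 0 → 0: weight = 3, length = 1, mean = 3/1 ≈ 3.000
  cycle 1 → 1: weight = 8, length = 1, mean = 8/1 ≈ 8.000
  cycle 0 → 1 → 0: weight = 18, length = 2, mean = 18/2 ≈ 9.000
  cycle 1 → 0 → 1: weight = 18, length = 2, mean = 18/2 ≈ 9.000
Minimum mean = 3.000, attained e.g. along the cycle 0 → 0 with weight 3 and length 1. So λ(A) = 3/1 = 3.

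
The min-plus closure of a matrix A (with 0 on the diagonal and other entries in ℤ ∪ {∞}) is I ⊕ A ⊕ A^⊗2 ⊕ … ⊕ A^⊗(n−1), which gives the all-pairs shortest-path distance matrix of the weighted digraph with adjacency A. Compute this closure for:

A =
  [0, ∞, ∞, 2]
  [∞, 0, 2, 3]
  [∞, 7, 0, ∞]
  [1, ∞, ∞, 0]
Closure =
  [0, ∞, ∞, 2]
  [4, 0, 2, 3]
  [11, 7, 0, 10]
  [1, ∞, ∞, 0]

This is the Floyd-Warshall all-pairs shortest-path computation. For each intermediate vertex k = 0, 1, …, 3, update dist[i][j] ← min(dist[i][j], dist[i][k] + dist[k][j]). The final matrix gives, for each (i, j), the minimum total weight of any directed path from i to j (possibly empty when i = j).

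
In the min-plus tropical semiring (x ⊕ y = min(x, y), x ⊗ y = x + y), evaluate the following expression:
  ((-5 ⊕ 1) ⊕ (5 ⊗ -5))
((-5 ⊕ 1) ⊕ (5 ⊗ -5)) = -5

Expand innermost to outermost. Recall ⊕ takes the minimum of its arguments and ⊗ takes their sum. Working out the expression ((-5 ⊕ 1) ⊕ (5 ⊗ -5)) gives -5.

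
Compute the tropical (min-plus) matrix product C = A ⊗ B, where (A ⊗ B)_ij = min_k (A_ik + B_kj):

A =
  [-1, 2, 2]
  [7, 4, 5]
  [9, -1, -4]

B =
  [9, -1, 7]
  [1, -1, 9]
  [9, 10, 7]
A ⊗ B =
  [3, -2, 6]
  [5, 3, 12]
  [0, -2, 3]

Apply the min-plus product entry-by-entry:
  C[0][0] = min over k of (A[0][0] + B[0][0] = -1 + 9 = 8, A[0][1] + B[1][0] = 2 + 1 = 3, A[0][2] + B[2][0] = 2 + 9 = 11) = 3 (attained at k = 1)
  C[0][1] = min over k of (A[0][0] + B[0][1] = -1 + -1 = -2, A[0][1] + B[1][1] = 2 + -1 = 1, A[0][2] + B[2][1] = 2 + 10 = 12) = -2 (attained at k = 0)
  C[0][2] = min over k of (A[0][0] + B[0][2] = -1 + 7 = 6, A[0][1] + B[1][2] = 2 + 9 = 11, A[0][2] + B[2][2] = 2 + 7 = 9) = 6 (attained at k = 0)
  C[1][0] = min over k of (A[1][0] + B[0][0] = 7 + 9 = 16, A[1][1] + B[1][0] = 4 + 1 = 5, A[1][2] + B[2][0] = 5 + 9 = 14) = 5 (attained at k = 1)
  C[1][1] = min over k of (A[1][0] + B[0][1] = 7 + -1 = 6, A[1][1] + B[1][1] = 4 + -1 = 3, A[1][2] + B[2][1] = 5 + 10 = 15) = 3 (attained at k = 1)
  C[1][2] = min over k of (A[1][0] + B[0][2] = 7 + 7 = 14, A[1][1] + B[1][2] = 4 + 9 = 13, A[1][2] + B[2][2] = 5 + 7 = 12) = 12 (attained at k = 2)
  C[2][0] = min over k of (A[2][0] + B[0][0] = 9 + 9 = 18, A[2][1] + B[1][0] = -1 + 1 = 0, A[2][2] + B[2][0] = -4 + 9 = 5) = 0 (attained at k = 1)
  C[2][1] = min over k of (A[2][0] + B[0][1] = 9 + -1 = 8, A[2][1] + B[1][1] = -1 + -1 = -2, A[2][2] + B[2][1] = -4 + 10 = 6) = -2 (attained at k = 1)
  C[2][2] = min over k of (A[2][0] + B[0][2] = 9 + 7 = 16, A[2][1] + B[1][2] = -1 + 9 = 8, A[2][2] + B[2][2] = -4 + 7 = 3) = 3 (attained at k = 2)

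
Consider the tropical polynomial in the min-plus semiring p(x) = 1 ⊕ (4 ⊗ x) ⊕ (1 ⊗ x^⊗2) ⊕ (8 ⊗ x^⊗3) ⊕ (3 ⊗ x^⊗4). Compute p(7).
p(7) = 1

A tropical monomial a ⊗ x^⊗i evaluates to a + i · x. Evaluating each term at x = 7:
  Term 0 contributes 1 + 0 · 7 = 1
  Term 1 contributes 4 + 1 · 7 = 11
  Term 2 contributes 1 + 2 · 7 = 15
  Term 3 contributes 8 + 3 · 7 = 29
  Term 4 contributes 3 + 4 · 7 = 31
p(7) = ⊕ of these = min[1, 11, 15, 29, 31] = 1.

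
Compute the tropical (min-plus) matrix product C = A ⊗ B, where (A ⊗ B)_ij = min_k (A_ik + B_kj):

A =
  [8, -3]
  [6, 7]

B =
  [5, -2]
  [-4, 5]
A ⊗ B =
  [-7, 2]
  [3, 4]

Apply the min-plus product entry-by-entry:
  C[0][0] = min over k of (A[0][0] + B[0][0] = 8 + 5 = 13, A[0][1] + B[1][0] = -3 + -4 = -7) = -7 (attained at k = 1)
  C[0][1] = min over k of (A[0][0] + B[0][1] = 8 + -2 = 6, A[0][1] + B[1][1] = -3 + 5 = 2) = 2 (attained at k = 1)
  C[1][0] = min over k of (A[1][0] + B[0][0] = 6 + 5 = 11, A[1][1] + B[1][0] = 7 + -4 = 3) = 3 (attained at k = 1)
  C[1][1] = min over k of (A[1][0] + B[0][1] = 6 + -2 = 4, A[1][1] + B[1][1] = 7 + 5 = 12) = 4 (attained at k = 0)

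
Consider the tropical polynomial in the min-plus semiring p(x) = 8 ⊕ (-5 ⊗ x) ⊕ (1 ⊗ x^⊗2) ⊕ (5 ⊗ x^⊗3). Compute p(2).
p(2) = -3

A tropical monomial a ⊗ x^⊗i evaluates to a + i · x. Evaluating each term at x = 2:
  Term 0 contributes 8 + 0 · 2 = 8
  Term 1 contributes -5 + 1 · 2 = -3
  Term 2 contributes 1 + 2 · 2 = 5
  Term 3 contributes 5 + 3 · 2 = 11
p(2) = ⊕ of these = min[8, -3, 5, 11] = -3.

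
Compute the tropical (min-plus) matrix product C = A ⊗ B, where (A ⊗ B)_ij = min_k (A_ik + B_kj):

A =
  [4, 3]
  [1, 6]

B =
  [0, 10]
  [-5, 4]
A ⊗ B =
  [-2, 7]
  [1, 10]

Apply the min-plus product entry-by-entry:
  C[0][0] = min over k of (A[0][0] + B[0][0] = 4 + 0 = 4, A[0][1] + B[1][0] = 3 + -5 = -2) = -2 (attained at k = 1)
  C[0][1] = min over k of (A[0][0] + B[0][1] = 4 + 10 = 14, A[0][1] + B[1][1] = 3 + 4 = 7) = 7 (attained at k = 1)
  C[1][0] = min over k of (A[1][0] + B[0][0] = 1 + 0 = 1, A[1][1] + B[1][0] = 6 + -5 = 1) = 1 (attained at k = 0)
  C[1][1] = min over k of (A[1][0] + B[0][1] = 1 + 10 = 11, A[1][1] + B[1][1] = 6 + 4 = 10) = 10 (attained at k = 1)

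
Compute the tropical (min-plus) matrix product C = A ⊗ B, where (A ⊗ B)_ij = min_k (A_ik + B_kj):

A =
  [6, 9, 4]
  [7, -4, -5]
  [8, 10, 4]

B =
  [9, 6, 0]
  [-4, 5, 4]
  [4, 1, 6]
A ⊗ B =
  [5, 5, 6]
  [-8, -4, 0]
  [6, 5, 8]

Apply the min-plus product entry-by-entry:
  C[0][0] = min over k of (A[0][0] + B[0][0] = 6 + 9 = 15, A[0][1] + B[1][0] = 9 + -4 = 5, A[0][2] + B[2][0] = 4 + 4 = 8) = 5 (attained at k = 1)
  C[0][1] = min over k of (A[0][0] + B[0][1] = 6 + 6 = 12, A[0][1] + B[1][1] = 9 + 5 = 14, A[0][2] + B[2][1] = 4 + 1 = 5) = 5 (attained at k = 2)
  C[0][2] = min over k of (A[0][0] + B[0][2] = 6 + 0 = 6, A[0][1] + B[1][2] = 9 + 4 = 13, A[0][2] + B[2][2] = 4 + 6 = 10) = 6 (attained at k = 0)
  C[1][0] = min over k of (A[1][0] + B[0][0] = 7 + 9 = 16, A[1][1] + B[1][0] = -4 + -4 = -8, A[1][2] + B[2][0] = -5 + 4 = -1) = -8 (attained at k = 1)
  C[1][1] = min over k of (A[1][0] + B[0][1] = 7 + 6 = 13, A[1][1] + B[1][1] = -4 + 5 = 1, A[1][2] + B[2][1] = -5 + 1 = -4) = -4 (attained at k = 2)
  C[1][2] = min over k of (A[1][0] + B[0][2] = 7 + 0 = 7, A[1][1] + B[1][2] = -4 + 4 = 0, A[1][2] + B[2][2] = -5 + 6 = 1) = 0 (attained at k = 1)
  C[2][0] = min over k of (A[2][0] + B[0][0] = 8 + 9 = 17, A[2][1] + B[1][0] = 10 + -4 = 6, A[2][2] + B[2][0] = 4 + 4 = 8) = 6 (attained at k = 1)
  C[2][1] = min over k of (A[2][0] + B[0][1] = 8 + 6 = 14, A[2][1] + B[1][1] = 10 + 5 = 15, A[2][2] + B[2][1] = 4 + 1 = 5) = 5 (attained at k = 2)
  C[2][2] = min over k of (A[2][0] + B[0][2] = 8 + 0 = 8, A[2][1] + B[1][2] = 10 + 4 = 14, A[2][2] + B[2][2] = 4 + 6 = 10) = 8 (attained at k = 0)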